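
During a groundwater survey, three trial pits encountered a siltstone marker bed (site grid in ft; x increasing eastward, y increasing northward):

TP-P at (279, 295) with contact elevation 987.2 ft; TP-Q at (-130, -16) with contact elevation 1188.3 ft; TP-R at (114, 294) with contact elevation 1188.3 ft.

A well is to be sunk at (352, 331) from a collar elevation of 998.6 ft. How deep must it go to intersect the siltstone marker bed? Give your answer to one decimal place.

66.1 ft

Let the plane be z = a·x + b·y + c.
TP-Q−TP-P: −409a − 311b = 201.1;  TP-R−TP-P: −165a − 1b = 201.1.
Solving gives a = −1.22463, b = 0.96390.
Then c = 987.2 − a·279 − b·295 = 1044.52.
At (352, 331): z_contact = −431.07 + 319.05 + 1044.52 = 932.50 ft.
Depth below ground = 998.6 − 932.50 = 66.1 ft.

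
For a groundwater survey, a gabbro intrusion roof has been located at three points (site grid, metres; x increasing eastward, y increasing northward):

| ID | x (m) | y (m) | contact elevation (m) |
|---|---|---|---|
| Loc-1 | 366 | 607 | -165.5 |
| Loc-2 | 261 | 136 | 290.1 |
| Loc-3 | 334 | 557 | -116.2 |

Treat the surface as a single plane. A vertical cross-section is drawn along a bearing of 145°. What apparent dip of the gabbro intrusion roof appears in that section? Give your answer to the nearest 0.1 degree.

37.2°

Two edge vectors: Loc-1→Loc-2 = (-105, -471, 455.6), Loc-1→Loc-3 = (-32, -50, 49.3).
Normal n = (Loc-1→Loc-2) × (Loc-1→Loc-3) = (-440.3, -9402.7, -9822).
So ∂z/∂x = −n_x/n_z = −0.04483 and ∂z/∂y = −n_y/n_z = −0.95731.
Unit vector along 145° is (sin 145°, cos 145°) = (0.5736, -0.8192).
Slope in that direction = a·(0.5736) + b·(-0.8192) = 0.75847.
Apparent dip = arctan|0.75847| = 37.2° (true dip is 43.8°, so apparent ≤ true as expected).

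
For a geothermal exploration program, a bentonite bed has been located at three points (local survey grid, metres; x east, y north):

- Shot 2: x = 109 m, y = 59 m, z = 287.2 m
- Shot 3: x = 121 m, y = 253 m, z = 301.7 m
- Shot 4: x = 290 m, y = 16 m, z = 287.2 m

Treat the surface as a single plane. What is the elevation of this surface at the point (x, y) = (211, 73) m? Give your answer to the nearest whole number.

Two edge vectors: Shot 2→Shot 3 = (12, 194, 14.5), Shot 2→Shot 4 = (181, -43, 0).
Normal n = (Shot 2→Shot 3) × (Shot 2→Shot 4) = (623.5, 2624.5, -35630).
So ∂z/∂x = −n_x/n_z = 0.01750 and ∂z/∂y = −n_y/n_z = 0.07366.
Intercept c from Shot 2: 287.2 − 1.91 − 4.35 = 280.95.
At (211, 73): z = 3.7 + 5.4 + 280.95 = 290.0 m.

290 m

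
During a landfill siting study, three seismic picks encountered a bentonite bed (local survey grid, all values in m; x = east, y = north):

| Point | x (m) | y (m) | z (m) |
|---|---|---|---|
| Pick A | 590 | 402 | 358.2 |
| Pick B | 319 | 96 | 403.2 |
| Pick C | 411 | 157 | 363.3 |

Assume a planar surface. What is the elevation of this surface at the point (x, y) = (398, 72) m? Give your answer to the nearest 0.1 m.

Let the plane be z = a·x + b·y + c.
Pick B−Pick A: −271a − 306b = 45;  Pick C−Pick A: −179a − 245b = 5.1.
Solving gives a = −0.81442, b = 0.57421.
Then c = 358.2 − a·590 − b·402 = 607.88.
At (398, 72): z = −324.1 + 41.3 + 607.88 = 325.1 m.

325.1 m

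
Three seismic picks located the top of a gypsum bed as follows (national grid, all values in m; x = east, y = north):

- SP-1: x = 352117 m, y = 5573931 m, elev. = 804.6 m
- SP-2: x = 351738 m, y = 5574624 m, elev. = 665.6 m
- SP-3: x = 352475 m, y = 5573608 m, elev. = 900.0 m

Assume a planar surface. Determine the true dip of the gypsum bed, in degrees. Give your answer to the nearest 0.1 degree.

Two edge vectors: SP-1→SP-2 = (-379, 693, -139), SP-1→SP-3 = (358, -323, 95.4).
Normal n = (SP-1→SP-2) × (SP-1→SP-3) = (21215.2, -13605.4, -125677).
So ∂z/∂x = −n_x/n_z = 0.16881 and ∂z/∂y = −n_y/n_z = −0.10826.
Gradient magnitude |∇z| = √(a² + b²) = √(0.02850 + 0.01172) = 0.20054.
True dip = arctan(0.20054) = 11.3°, dipping toward WNW (azimuth ≈ 303°).

11.3°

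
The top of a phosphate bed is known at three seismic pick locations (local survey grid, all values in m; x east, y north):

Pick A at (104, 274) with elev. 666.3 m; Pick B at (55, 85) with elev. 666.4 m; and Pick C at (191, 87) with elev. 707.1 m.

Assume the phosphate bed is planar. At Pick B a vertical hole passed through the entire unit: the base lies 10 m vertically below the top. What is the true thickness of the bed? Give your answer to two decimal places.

9.55 m

Let the plane be z = a·x + b·y + c.
Pick B−Pick A: −49a − 189b = 0.1;  Pick C−Pick A: 87a − 187b = 40.8.
Solving gives a = 0.30042, b = −0.07842.
|∇z| = √(a²+b²) = 0.31048, so dip δ = arctan(0.31048) = 17.25°.
True thickness = vertical thickness × cos δ = 10 × cos 17.25° = 9.55 m.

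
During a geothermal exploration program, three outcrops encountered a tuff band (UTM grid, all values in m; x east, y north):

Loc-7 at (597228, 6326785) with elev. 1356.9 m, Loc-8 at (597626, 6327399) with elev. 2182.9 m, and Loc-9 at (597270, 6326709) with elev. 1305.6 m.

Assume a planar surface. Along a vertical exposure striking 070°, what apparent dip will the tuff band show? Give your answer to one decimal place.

Let the plane be z = a·x + b·y + c.
Loc-8−Loc-7: 398a + 614b = 826;  Loc-9−Loc-7: 42a − 76b = −51.3.
Solving gives a = 0.55817, b = 0.98346.
Unit vector along 070° is (sin 70°, cos 70°) = (0.9397, 0.3420).
Slope in that direction = a·(0.9397) + b·(0.3420) = 0.86088.
Apparent dip = arctan|0.86088| = 40.7° (true dip is 48.5°, so apparent ≤ true as expected).

40.7°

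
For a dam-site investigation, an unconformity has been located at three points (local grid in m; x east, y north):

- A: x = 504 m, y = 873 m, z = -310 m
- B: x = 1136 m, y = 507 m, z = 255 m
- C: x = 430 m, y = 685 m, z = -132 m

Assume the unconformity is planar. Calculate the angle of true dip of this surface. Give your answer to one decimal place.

47.6°

Let the plane be z = a·x + b·y + c.
B−A: 632a − 366b = 565;  C−A: −74a − 188b = 178.
Solving gives a = 0.28151, b = −1.05761.
Gradient magnitude |∇z| = √(a² + b²) = √(0.07925 + 1.11855) = 1.09444.
True dip = arctan(1.09444) = 47.6°, dipping toward NNW (azimuth ≈ 345°).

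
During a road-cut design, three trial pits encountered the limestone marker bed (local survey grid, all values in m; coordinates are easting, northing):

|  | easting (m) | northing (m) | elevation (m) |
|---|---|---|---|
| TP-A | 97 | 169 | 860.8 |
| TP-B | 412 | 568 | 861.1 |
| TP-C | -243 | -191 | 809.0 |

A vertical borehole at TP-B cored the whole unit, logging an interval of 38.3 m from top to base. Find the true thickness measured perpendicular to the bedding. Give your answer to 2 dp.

24.81 m

Let the plane be z = a·easting + b·northing + c.
TP-B−TP-A: 315a + 399b = 0.3;  TP-C−TP-A: −340a − 360b = −51.8.
Solving gives a = 0.92364, b = −0.72844.
|∇z| = √(a²+b²) = 1.17632, so dip δ = arctan(1.17632) = 49.63°.
True thickness = vertical thickness × cos δ = 38.3 × cos 49.63° = 24.81 m.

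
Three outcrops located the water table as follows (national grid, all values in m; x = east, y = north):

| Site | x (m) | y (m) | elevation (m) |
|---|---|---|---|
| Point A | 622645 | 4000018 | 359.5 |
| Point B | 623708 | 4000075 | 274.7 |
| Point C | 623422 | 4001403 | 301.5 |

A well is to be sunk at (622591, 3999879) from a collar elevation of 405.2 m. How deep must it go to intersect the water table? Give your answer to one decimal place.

Let the plane be z = a·x + b·y + c.
Point B−Point A: 1063a + 57b = −84.8;  Point C−Point A: 777a + 1385b = −58.
Solving gives a = −0.079933276, b = 0.002966177.
Then c = 359.5 − a·622645 − b·4000018 = 38264.79.
At (622591, 3999879): z_contact = −49765.74 + 11864.35 + 38264.79 = 363.40 m.
Depth below ground = 405.2 − 363.40 = 41.8 m.

41.8 m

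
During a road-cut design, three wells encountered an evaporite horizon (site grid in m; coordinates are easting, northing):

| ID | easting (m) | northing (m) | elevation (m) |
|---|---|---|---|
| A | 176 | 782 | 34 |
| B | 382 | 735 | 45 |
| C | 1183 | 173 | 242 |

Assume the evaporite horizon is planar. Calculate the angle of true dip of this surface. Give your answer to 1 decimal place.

22.2°

Let the plane be z = a·easting + b·northing + c.
B−A: 206a − 47b = 11;  C−A: 1007a − 609b = 208.
Solving gives a = −0.03939, b = −0.40667.
Gradient magnitude |∇z| = √(a² + b²) = √(0.00155 + 0.16538) = 0.40857.
True dip = arctan(0.40857) = 22.2°, dipping toward N (azimuth ≈ 006°).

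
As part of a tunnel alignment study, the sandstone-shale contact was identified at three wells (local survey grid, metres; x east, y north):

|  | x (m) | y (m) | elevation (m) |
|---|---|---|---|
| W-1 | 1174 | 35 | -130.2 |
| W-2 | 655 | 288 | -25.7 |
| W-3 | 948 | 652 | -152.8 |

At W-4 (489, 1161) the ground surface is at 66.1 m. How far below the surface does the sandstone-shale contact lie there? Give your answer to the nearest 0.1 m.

Two edge vectors: W-1→W-2 = (-519, 253, 104.5), W-1→W-3 = (-226, 617, -22.6).
Normal n = (W-1→W-2) × (W-1→W-3) = (-70194.3, -35346.4, -263045).
So ∂z/∂x = −n_x/n_z = −0.266853 and ∂z/∂y = −n_y/n_z = −0.134374.
Intercept c from W-1: -130.2 + 313.29 + 4.70 = 187.79.
At (489, 1161): z_contact = −130.49 − 156.01 + 187.79 = -98.71 m.
Depth below ground = 66.1 − (-98.71) = 164.8 m.

164.8 m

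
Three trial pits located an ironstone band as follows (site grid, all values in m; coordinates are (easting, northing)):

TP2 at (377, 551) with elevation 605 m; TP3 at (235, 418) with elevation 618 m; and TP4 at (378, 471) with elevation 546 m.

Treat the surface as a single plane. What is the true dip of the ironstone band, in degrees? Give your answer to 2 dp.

Let the plane be z = a·E + b·N + c.
TP3−TP2: −142a − 133b = 13;  TP4−TP2: 1a − 80b = −59.
Solving gives a = −0.77325, b = 0.72783.
Gradient magnitude |∇z| = √(a² + b²) = √(0.59792 + 0.52974) = 1.06191.
True dip = arctan(1.06191) = 46.72°, dipping toward SE (azimuth ≈ 133°).

46.72°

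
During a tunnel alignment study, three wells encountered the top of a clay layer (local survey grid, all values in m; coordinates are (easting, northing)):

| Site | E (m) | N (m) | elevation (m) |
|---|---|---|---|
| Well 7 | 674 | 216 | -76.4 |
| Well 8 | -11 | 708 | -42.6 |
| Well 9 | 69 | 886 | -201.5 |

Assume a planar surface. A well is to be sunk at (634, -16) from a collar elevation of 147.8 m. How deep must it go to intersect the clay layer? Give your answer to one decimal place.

Let the plane be z = a·E + b·N + c.
Well 8−Well 7: −685a + 492b = 33.8;  Well 9−Well 7: −605a + 670b = −125.1.
Solving gives a = −0.52201, b = −0.65808.
Then c = -76.4 − a·674 − b·216 = 417.58.
At (634, -16): z_contact = −330.96 + 10.53 + 417.58 = 97.16 m.
Depth below ground = 147.8 − 97.16 = 50.6 m.

50.6 m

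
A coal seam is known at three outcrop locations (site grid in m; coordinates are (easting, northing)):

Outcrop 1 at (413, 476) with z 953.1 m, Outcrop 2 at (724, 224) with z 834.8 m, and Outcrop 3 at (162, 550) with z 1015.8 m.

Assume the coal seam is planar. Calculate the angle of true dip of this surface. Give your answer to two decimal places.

Let the plane be z = a·E + b·N + c.
Outcrop 2−Outcrop 1: 311a − 252b = −118.3;  Outcrop 3−Outcrop 1: −251a + 74b = 62.7.
Solving gives a = −0.17511, b = 0.25333.
Gradient magnitude |∇z| = √(a² + b²) = √(0.03066 + 0.06418) = 0.30796.
True dip = arctan(0.30796) = 17.12°, dipping toward SE (azimuth ≈ 145°).

17.12°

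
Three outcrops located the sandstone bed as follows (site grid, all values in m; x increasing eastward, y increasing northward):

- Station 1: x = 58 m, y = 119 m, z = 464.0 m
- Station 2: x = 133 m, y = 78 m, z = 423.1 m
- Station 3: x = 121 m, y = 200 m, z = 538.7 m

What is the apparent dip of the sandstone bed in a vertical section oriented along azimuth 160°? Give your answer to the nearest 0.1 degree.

Two edge vectors: Station 1→Station 2 = (75, -41, -40.9), Station 1→Station 3 = (63, 81, 74.7).
Normal n = (Station 1→Station 2) × (Station 1→Station 3) = (250.2, -8179.2, 8658).
So ∂z/∂x = −n_x/n_z = −0.02890 and ∂z/∂y = −n_y/n_z = 0.94470.
Unit vector along 160° is (sin 160°, cos 160°) = (0.3420, -0.9397).
Slope in that direction = a·(0.3420) + b·(-0.9397) = −0.89761.
Apparent dip = arctan|0.89761| = 41.9° (true dip is 43.4°, so apparent ≤ true as expected).

41.9°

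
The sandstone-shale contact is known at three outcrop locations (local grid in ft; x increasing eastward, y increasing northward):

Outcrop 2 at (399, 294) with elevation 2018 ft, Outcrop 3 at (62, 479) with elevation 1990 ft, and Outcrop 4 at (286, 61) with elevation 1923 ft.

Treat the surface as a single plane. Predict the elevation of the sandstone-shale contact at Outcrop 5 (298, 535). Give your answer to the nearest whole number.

2063 ft

Two edge vectors: Outcrop 2→Outcrop 3 = (-337, 185, -28), Outcrop 2→Outcrop 4 = (-113, -233, -95).
Normal n = (Outcrop 2→Outcrop 3) × (Outcrop 2→Outcrop 4) = (-24099, -28851, 99426).
So ∂z/∂x = −n_x/n_z = 0.24238 and ∂z/∂y = −n_y/n_z = 0.29018.
Intercept c from Outcrop 2: 2018 − 96.71 − 85.31 = 1835.98.
At (298, 535): z = 72.2 + 155.2 + 1835.98 = 2063.5 ft.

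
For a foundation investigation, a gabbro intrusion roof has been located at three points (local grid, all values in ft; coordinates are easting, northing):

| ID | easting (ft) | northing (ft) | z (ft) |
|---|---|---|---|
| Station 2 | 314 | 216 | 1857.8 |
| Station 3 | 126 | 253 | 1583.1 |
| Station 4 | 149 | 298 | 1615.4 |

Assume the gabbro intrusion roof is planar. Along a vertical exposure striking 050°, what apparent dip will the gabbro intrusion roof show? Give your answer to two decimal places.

47.68°

Let the plane be z = a·easting + b·northing + c.
Station 3−Station 2: −188a + 37b = −274.7;  Station 4−Station 2: −165a + 82b = −242.4.
Solving gives a = 1.45598, b = −0.02639.
Unit vector along 050° is (sin 50°, cos 50°) = (0.7660, 0.6428).
Slope in that direction = a·(0.7660) + b·(0.6428) = 1.09838.
Apparent dip = arctan|1.09838| = 47.68° (true dip is 55.5°, so apparent ≤ true as expected).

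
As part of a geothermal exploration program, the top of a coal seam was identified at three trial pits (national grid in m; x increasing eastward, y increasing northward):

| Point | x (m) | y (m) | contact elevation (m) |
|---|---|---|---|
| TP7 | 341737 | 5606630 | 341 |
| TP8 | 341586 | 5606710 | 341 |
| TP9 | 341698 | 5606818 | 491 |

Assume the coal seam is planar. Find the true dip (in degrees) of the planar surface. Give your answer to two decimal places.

Two edge vectors: TP7→TP8 = (-151, 80, 0), TP7→TP9 = (-39, 188, 150).
Normal n = (TP7→TP8) × (TP7→TP9) = (12000, 22650, -25268).
So ∂z/∂x = −n_x/n_z = 0.47491 and ∂z/∂y = −n_y/n_z = 0.89639.
Gradient magnitude |∇z| = √(a² + b²) = √(0.22554 + 0.80352) = 1.01442.
True dip = arctan(1.01442) = 45.41°, dipping toward SSW (azimuth ≈ 208°).

45.41°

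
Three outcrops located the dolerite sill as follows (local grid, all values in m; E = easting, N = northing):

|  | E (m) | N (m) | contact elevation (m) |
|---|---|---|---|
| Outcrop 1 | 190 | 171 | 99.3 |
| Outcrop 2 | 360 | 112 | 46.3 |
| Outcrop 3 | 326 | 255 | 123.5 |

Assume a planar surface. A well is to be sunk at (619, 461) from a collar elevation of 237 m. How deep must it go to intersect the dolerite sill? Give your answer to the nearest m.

Let the plane be z = a·E + b·N + c.
Outcrop 2−Outcrop 1: 170a − 59b = −53;  Outcrop 3−Outcrop 1: 136a + 84b = 24.2.
Solving gives a = −0.13559, b = 0.50762.
Then c = 99.3 − a·190 − b·171 = 38.26.
At (619, 461): z_contact = −83.9 + 234.0 + 38.26 = 188.3 m.
Depth below ground = 237 − 188.3 = 49 m.

49 m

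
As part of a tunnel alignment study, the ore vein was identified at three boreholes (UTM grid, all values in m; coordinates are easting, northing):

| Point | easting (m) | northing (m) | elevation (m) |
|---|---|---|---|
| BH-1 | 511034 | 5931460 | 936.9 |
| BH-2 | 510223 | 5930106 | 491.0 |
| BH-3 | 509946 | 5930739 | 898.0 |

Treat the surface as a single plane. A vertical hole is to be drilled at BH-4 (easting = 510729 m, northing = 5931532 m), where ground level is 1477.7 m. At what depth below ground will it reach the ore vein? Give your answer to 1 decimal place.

Let the plane be z = a·easting + b·northing + c.
BH-2−BH-1: −811a − 1354b = −445.9;  BH-3−BH-1: −1088a − 721b = −38.9.
Solving gives a = −0.302585486, b = 0.510558958.
Then c = 936.9 − a·511034 − b·5931460 = −2872791.67.
At (510729, 5931532): z_contact = −154539.18 + 3028396.80 − 2872791.67 = 1065.95 m.
Depth below ground = 1477.7 − 1065.95 = 411.8 m.

411.8 m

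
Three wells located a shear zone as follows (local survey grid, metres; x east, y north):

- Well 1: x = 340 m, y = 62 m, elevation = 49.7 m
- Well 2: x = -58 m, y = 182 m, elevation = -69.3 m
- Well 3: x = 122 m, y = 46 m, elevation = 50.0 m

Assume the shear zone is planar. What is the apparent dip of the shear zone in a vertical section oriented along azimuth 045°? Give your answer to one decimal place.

Let the plane be z = a·x + b·y + c.
Well 2−Well 1: −398a + 120b = −119;  Well 3−Well 1: −218a − 16b = 0.3.
Solving gives a = 0.05743, b = −0.80120.
Unit vector along 045° is (sin 45°, cos 45°) = (0.7071, 0.7071).
Slope in that direction = a·(0.7071) + b·(0.7071) = −0.52593.
Apparent dip = arctan|0.52593| = 27.7° (true dip is 38.8°, so apparent ≤ true as expected).

27.7°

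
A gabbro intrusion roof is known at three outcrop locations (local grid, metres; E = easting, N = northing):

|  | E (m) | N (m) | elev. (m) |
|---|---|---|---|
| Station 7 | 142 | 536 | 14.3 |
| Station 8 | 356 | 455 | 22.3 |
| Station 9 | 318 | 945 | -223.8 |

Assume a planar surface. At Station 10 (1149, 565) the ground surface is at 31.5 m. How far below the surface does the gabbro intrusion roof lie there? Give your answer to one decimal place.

Two edge vectors: Station 7→Station 8 = (214, -81, 8), Station 7→Station 9 = (176, 409, -238.1).
Normal n = (Station 7→Station 8) × (Station 7→Station 9) = (16014.1, 52361.4, 101782).
So ∂z/∂E = −n_x/n_z = −0.157337 and ∂z/∂N = −n_y/n_z = −0.514447.
Intercept c from Station 7: 14.3 + 22.34 + 275.74 = 312.39.
At (1149, 565): z_contact = −180.78 − 290.66 + 312.39 = -159.06 m.
Depth below ground = 31.5 − (-159.06) = 190.6 m.

190.6 m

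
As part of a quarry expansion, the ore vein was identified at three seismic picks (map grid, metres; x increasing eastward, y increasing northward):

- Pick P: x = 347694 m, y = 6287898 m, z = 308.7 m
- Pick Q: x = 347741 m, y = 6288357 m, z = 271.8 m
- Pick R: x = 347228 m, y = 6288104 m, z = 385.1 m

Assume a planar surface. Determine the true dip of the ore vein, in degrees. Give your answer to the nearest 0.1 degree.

Two edge vectors: Pick P→Pick Q = (47, 459, -36.9), Pick P→Pick R = (-466, 206, 76.4).
Normal n = (Pick P→Pick Q) × (Pick P→Pick R) = (42669, 13604.6, 223576).
So ∂z/∂x = −n_x/n_z = −0.19085 and ∂z/∂y = −n_y/n_z = −0.06085.
Gradient magnitude |∇z| = √(a² + b²) = √(0.03642 + 0.00370) = 0.20031.
True dip = arctan(0.20031) = 11.3°, dipping toward ENE (azimuth ≈ 072°).

11.3°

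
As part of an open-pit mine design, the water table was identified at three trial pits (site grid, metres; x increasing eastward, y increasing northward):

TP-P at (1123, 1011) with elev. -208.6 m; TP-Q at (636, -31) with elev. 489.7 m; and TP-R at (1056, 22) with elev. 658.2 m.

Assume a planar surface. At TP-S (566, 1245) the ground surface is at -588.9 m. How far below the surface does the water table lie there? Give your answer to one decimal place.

Two edge vectors: TP-P→TP-Q = (-487, -1042, 698.3), TP-P→TP-R = (-67, -989, 866.8).
Normal n = (TP-P→TP-Q) × (TP-P→TP-R) = (-212586.9, 375345.5, 411829).
So ∂z/∂x = −n_x/n_z = 0.516202 and ∂z/∂y = −n_y/n_z = −0.911411.
Intercept c from TP-P: -208.6 − 579.69 + 921.44 = 133.14.
At (566, 1245): z_contact = 292.17 − 1134.71 + 133.14 = -709.39 m.
Depth below ground = -588.9 − (-709.39) = 120.5 m.

120.5 m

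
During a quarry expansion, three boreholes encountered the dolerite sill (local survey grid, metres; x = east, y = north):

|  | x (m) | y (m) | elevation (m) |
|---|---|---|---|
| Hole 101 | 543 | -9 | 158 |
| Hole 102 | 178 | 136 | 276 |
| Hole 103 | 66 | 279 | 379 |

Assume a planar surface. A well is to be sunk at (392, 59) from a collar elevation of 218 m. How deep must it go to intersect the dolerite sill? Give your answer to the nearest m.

Two edge vectors: Hole 101→Hole 102 = (-365, 145, 118), Hole 101→Hole 103 = (-477, 288, 221).
Normal n = (Hole 101→Hole 102) × (Hole 101→Hole 103) = (-1939, 24379, -35955).
So ∂z/∂x = −n_x/n_z = −0.05393 and ∂z/∂y = −n_y/n_z = 0.67804.
Intercept c from Hole 101: 158 + 29.28 + 6.10 = 193.39.
At (392, 59): z_contact = −21.1 + 40.0 + 193.39 = 212.3 m.
Depth below ground = 218 − 212.3 = 6 m.

6 m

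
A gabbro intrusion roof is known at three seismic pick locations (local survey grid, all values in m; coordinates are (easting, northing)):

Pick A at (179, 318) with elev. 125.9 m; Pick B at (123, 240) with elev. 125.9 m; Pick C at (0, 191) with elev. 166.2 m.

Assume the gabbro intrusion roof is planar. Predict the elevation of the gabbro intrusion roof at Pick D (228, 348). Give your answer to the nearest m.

Let the plane be z = a·E + b·N + c.
Pick B−Pick A: −56a − 78b = 0;  Pick C−Pick A: −179a − 127b = 40.3.
Solving gives a = −0.45889, b = 0.32946.
Then c = 125.9 − a·179 − b·318 = 103.27.
At (228, 348): z = −104.6 + 114.7 + 103.27 = 113.3 m.

113 m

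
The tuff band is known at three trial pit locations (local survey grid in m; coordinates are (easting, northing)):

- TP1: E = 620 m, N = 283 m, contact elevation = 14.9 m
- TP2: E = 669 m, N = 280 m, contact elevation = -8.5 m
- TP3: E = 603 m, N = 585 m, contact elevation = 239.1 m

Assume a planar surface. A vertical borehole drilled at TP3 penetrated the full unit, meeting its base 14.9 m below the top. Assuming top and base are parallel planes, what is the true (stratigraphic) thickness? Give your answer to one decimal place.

11.4 m

Two edge vectors: TP1→TP2 = (49, -3, -23.4), TP1→TP3 = (-17, 302, 224.2).
Normal n = (TP1→TP2) × (TP1→TP3) = (6394.2, -10588, 14747).
So ∂z/∂E = −n_x/n_z = −0.43359 and ∂z/∂N = −n_y/n_z = 0.71798.
|∇z| = √(a²+b²) = 0.83875, so dip δ = arctan(0.83875) = 39.99°.
True thickness = vertical thickness × cos δ = 14.9 × cos 39.99° = 11.4 m.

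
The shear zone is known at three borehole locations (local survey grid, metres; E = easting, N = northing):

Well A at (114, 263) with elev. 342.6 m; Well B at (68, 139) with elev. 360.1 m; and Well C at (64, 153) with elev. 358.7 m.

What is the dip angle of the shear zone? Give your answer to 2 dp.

7.60°

Two edge vectors: Well A→Well B = (-46, -124, 17.5), Well A→Well C = (-50, -110, 16.1).
Normal n = (Well A→Well B) × (Well A→Well C) = (-71.4, -134.4, -1140).
So ∂z/∂E = −n_x/n_z = −0.06263 and ∂z/∂N = −n_y/n_z = −0.11789.
Gradient magnitude |∇z| = √(a² + b²) = √(0.00392 + 0.01390) = 0.13350.
True dip = arctan(0.13350) = 7.60°, dipping toward NNE (azimuth ≈ 028°).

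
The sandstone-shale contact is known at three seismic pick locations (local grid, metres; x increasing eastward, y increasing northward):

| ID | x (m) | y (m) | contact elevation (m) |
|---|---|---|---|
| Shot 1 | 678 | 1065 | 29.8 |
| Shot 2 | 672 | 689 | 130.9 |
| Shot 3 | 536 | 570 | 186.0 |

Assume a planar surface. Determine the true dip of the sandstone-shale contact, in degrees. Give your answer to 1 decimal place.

17.6°

Let the plane be z = a·x + b·y + c.
Shot 2−Shot 1: −6a − 376b = 101.1;  Shot 3−Shot 1: −142a − 495b = 156.2.
Solving gives a = −0.17228, b = −0.26613.
Gradient magnitude |∇z| = √(a² + b²) = √(0.02968 + 0.07083) = 0.31703.
True dip = arctan(0.31703) = 17.6°, dipping toward NNE (azimuth ≈ 033°).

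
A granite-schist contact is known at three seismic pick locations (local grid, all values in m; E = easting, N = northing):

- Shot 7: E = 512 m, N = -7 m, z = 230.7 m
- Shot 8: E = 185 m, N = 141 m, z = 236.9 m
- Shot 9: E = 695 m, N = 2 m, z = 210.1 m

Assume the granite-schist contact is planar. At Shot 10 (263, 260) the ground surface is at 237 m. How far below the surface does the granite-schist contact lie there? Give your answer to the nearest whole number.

Two edge vectors: Shot 7→Shot 8 = (-327, 148, 6.2), Shot 7→Shot 9 = (183, 9, -20.6).
Normal n = (Shot 7→Shot 8) × (Shot 7→Shot 9) = (-3104.6, -5601.6, -30027).
So ∂z/∂E = −n_x/n_z = −0.10339 and ∂z/∂N = −n_y/n_z = −0.18655.
Intercept c from Shot 7: 230.7 + 52.94 − 1.31 = 282.33.
At (263, 260): z_contact = −27.2 − 48.5 + 282.33 = 206.6 m.
Depth below ground = 237 − 206.6 = 30 m.

30 m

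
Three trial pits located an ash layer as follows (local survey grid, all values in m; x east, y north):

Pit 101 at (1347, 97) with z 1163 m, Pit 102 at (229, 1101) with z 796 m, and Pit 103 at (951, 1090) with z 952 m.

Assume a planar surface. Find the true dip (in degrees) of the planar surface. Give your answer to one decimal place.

Let the plane be z = a·x + b·y + c.
Pit 102−Pit 101: −1118a + 1004b = −367;  Pit 103−Pit 101: −396a + 993b = −211.
Solving gives a = 0.21413, b = −0.12709.
Gradient magnitude |∇z| = √(a² + b²) = √(0.04585 + 0.01615) = 0.24901.
True dip = arctan(0.24901) = 14.0°, dipping toward WNW (azimuth ≈ 301°).

14.0°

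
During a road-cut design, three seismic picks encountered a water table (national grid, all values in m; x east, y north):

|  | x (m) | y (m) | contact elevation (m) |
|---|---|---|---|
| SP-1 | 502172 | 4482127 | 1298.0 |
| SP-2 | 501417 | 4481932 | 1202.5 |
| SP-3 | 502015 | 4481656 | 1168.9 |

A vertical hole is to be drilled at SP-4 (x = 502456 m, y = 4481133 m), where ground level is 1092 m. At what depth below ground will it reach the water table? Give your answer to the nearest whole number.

29 m

Two edge vectors: SP-1→SP-2 = (-755, -195, -95.5), SP-1→SP-3 = (-157, -471, -129.1).
Normal n = (SP-1→SP-2) × (SP-1→SP-3) = (-19806, -82477, 324990).
So ∂z/∂x = −n_x/n_z = 0.06094341 and ∂z/∂y = −n_y/n_z = 0.25378319.
Intercept c from SP-1: 1298 − 30604.08 − 1137488.50 = −1166794.58.
At (502456, 4481133): z_contact = 30621.4 + 1137236.2 − 1166794.58 = 1063.0 m.
Depth below ground = 1092 − 1063.0 = 29 m.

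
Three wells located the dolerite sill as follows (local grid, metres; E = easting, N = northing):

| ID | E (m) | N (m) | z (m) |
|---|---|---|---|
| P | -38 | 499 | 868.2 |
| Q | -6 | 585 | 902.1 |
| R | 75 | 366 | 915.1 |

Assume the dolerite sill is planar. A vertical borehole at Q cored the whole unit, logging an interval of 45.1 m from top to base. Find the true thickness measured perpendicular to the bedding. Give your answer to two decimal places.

Two edge vectors: P→Q = (32, 86, 33.9), P→R = (113, -133, 46.9).
Normal n = (P→Q) × (P→R) = (8542.1, 2329.9, -13974).
So ∂z/∂E = −n_x/n_z = 0.61129 and ∂z/∂N = −n_y/n_z = 0.16673.
|∇z| = √(a²+b²) = 0.63362, so dip δ = arctan(0.63362) = 32.36°.
True thickness = vertical thickness × cos δ = 45.1 × cos 32.36° = 38.10 m.

38.10 m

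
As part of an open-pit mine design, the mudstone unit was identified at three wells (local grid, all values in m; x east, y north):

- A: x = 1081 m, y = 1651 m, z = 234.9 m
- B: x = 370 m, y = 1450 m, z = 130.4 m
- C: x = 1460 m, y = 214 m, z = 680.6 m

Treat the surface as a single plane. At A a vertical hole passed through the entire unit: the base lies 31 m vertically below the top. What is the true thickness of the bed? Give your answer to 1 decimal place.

Let the plane be z = a·x + b·y + c.
B−A: −711a − 201b = −104.5;  C−A: 379a − 1437b = 445.7.
Solving gives a = 0.21838, b = −0.25256.
|∇z| = √(a²+b²) = 0.33388, so dip δ = arctan(0.33388) = 18.46°.
True thickness = vertical thickness × cos δ = 31 × cos 18.46° = 29.4 m.

29.4 m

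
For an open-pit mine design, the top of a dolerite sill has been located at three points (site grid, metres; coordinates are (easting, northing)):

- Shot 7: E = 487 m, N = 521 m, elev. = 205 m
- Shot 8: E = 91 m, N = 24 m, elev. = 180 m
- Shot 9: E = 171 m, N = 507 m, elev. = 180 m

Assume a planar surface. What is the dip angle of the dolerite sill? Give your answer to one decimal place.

4.6°

Let the plane be z = a·E + b·N + c.
Shot 8−Shot 7: −396a − 497b = −25;  Shot 9−Shot 7: −316a − 14b = −25.
Solving gives a = 0.07970, b = −0.01320.
Gradient magnitude |∇z| = √(a² + b²) = √(0.00635 + 0.00017) = 0.08078.
True dip = arctan(0.08078) = 4.6°, dipping toward W (azimuth ≈ 279°).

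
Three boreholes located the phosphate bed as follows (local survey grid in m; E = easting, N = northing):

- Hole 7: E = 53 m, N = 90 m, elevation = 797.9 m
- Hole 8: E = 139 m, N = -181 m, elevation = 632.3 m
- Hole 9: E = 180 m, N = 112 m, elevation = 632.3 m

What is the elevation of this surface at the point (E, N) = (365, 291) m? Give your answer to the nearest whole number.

419 m

Let the plane be z = a·E + b·N + c.
Hole 8−Hole 7: 86a − 271b = −165.6;  Hole 9−Hole 7: 127a + 22b = −165.6.
Solving gives a = −1.33633, b = 0.18699.
Then c = 797.9 − a·53 − b·90 = 851.90.
At (365, 291): z = −487.8 + 54.4 + 851.90 = 418.6 m.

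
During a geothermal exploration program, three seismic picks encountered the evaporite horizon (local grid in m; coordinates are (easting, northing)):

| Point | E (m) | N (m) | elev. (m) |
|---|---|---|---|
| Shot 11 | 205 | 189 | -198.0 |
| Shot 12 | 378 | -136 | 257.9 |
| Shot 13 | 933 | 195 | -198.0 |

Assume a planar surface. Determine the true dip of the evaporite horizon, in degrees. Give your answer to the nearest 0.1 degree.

Two edge vectors: Shot 11→Shot 12 = (173, -325, 455.9), Shot 11→Shot 13 = (728, 6, 0).
Normal n = (Shot 11→Shot 12) × (Shot 11→Shot 13) = (-2735.4, 331895.2, 237638).
So ∂z/∂E = −n_x/n_z = 0.01151 and ∂z/∂N = −n_y/n_z = −1.39664.
Gradient magnitude |∇z| = √(a² + b²) = √(0.00013 + 1.95061) = 1.39669.
True dip = arctan(1.39669) = 54.4°, dipping toward N (azimuth ≈ 360°).

54.4°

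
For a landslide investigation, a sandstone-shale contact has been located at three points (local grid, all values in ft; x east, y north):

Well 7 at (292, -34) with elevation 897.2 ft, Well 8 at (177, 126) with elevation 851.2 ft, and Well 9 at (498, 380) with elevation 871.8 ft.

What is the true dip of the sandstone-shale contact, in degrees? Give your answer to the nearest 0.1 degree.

Let the plane be z = a·x + b·y + c.
Well 8−Well 7: −115a + 160b = −46;  Well 9−Well 7: 206a + 414b = −25.4.
Solving gives a = 0.18593, b = −0.15387.
Gradient magnitude |∇z| = √(a² + b²) = √(0.03457 + 0.02367) = 0.24134.
True dip = arctan(0.24134) = 13.6°, dipping toward NW (azimuth ≈ 310°).

13.6°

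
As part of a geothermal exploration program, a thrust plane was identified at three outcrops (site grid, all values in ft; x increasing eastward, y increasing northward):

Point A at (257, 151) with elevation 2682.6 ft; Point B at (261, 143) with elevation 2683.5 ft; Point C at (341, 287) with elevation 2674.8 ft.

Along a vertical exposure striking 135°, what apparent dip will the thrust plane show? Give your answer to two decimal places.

5.54°

Two edge vectors: Point A→Point B = (4, -8, 0.9), Point A→Point C = (84, 136, -7.8).
Normal n = (Point A→Point B) × (Point A→Point C) = (-60, 106.8, 1216).
So ∂z/∂x = −n_x/n_z = 0.04934 and ∂z/∂y = −n_y/n_z = −0.08783.
Unit vector along 135° is (sin 135°, cos 135°) = (0.7071, -0.7071).
Slope in that direction = a·(0.7071) + b·(-0.7071) = 0.09699.
Apparent dip = arctan|0.09699| = 5.54° (true dip is 5.8°, so apparent ≤ true as expected).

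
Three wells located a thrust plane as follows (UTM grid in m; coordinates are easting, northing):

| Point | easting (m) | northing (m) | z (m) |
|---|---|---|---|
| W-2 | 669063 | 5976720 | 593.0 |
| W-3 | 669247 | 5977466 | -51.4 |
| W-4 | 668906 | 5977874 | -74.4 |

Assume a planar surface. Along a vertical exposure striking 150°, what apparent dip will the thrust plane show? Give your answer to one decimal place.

12.2°

Let the plane be z = a·easting + b·northing + c.
W-3−W-2: 184a + 746b = −644.4;  W-4−W-2: −157a + 1154b = −667.4.
Solving gives a = −0.74594, b = −0.67982.
Unit vector along 150° is (sin 150°, cos 150°) = (0.5000, -0.8660).
Slope in that direction = a·(0.5000) + b·(-0.8660) = 0.21577.
Apparent dip = arctan|0.21577| = 12.2° (true dip is 45.3°, so apparent ≤ true as expected).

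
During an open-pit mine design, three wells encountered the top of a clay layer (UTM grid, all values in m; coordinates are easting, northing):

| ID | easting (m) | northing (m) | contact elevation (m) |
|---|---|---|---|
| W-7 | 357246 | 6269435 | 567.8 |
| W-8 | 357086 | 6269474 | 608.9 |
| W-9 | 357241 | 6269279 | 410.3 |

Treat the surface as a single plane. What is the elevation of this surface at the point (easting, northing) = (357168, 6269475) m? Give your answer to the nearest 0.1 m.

Let the plane be z = a·easting + b·northing + c.
W-8−W-7: −160a + 39b = 41.1;  W-9−W-7: −5a − 156b = −157.5.
Solving gives a = −0.010697674, b = 1.009958259.
Then c = 567.8 − a·357246 − b·6269435 = −6327478.15.
At (357168, 6269475): z = −3820.9 + 6331908.1 − 6327478.15 = 609.0 m.

609.0 m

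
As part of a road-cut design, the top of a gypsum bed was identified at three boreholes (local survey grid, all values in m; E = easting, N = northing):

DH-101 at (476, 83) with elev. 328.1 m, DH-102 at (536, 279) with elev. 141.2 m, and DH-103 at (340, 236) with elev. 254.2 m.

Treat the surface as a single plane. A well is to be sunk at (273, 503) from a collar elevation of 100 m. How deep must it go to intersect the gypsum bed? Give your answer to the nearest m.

42 m

Two edge vectors: DH-101→DH-102 = (60, 196, -186.9), DH-101→DH-103 = (-136, 153, -73.9).
Normal n = (DH-101→DH-102) × (DH-101→DH-103) = (14111.3, 29852.4, 35836).
So ∂z/∂E = −n_x/n_z = −0.39377 and ∂z/∂N = −n_y/n_z = −0.83303.
Intercept c from DH-101: 328.1 + 187.44 + 69.14 = 584.68.
At (273, 503): z_contact = −107.5 − 419.0 + 584.68 = 58.2 m.
Depth below ground = 100 − 58.2 = 42 m.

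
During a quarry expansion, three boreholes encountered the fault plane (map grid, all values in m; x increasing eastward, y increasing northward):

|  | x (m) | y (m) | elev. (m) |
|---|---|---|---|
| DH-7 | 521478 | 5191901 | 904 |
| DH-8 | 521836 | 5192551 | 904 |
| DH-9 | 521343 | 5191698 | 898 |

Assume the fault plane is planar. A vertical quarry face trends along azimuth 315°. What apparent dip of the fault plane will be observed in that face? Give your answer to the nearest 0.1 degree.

15.8°

Let the plane be z = a·x + b·y + c.
DH-8−DH-7: 358a + 650b = 0;  DH-9−DH-7: −135a − 203b = −6.
Solving gives a = 0.25869, b = −0.14248.
Unit vector along 315° is (sin 315°, cos 315°) = (-0.7071, 0.7071).
Slope in that direction = a·(-0.7071) + b·(0.7071) = −0.28367.
Apparent dip = arctan|0.28367| = 15.8° (true dip is 16.5°, so apparent ≤ true as expected).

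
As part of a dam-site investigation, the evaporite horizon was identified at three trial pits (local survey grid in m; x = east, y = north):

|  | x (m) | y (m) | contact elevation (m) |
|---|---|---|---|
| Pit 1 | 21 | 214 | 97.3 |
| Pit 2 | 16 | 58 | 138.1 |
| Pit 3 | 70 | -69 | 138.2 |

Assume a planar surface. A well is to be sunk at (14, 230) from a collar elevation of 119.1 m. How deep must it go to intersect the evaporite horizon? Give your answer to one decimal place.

Let the plane be z = a·x + b·y + c.
Pit 2−Pit 1: −5a − 156b = 40.8;  Pit 3−Pit 1: 49a − 283b = 40.9.
Solving gives a = −0.57026, b = −0.24326.
Then c = 97.3 − a·21 − b·214 = 161.33.
At (14, 230): z_contact = −7.98 − 55.95 + 161.33 = 97.40 m.
Depth below ground = 119.1 − 97.40 = 21.7 m.

21.7 m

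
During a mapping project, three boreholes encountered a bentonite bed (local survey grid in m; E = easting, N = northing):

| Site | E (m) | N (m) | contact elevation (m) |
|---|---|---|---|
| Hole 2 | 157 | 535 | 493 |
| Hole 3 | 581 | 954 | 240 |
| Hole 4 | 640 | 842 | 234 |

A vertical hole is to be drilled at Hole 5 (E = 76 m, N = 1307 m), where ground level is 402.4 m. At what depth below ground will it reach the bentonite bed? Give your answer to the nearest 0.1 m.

7.2 m

Two edge vectors: Hole 2→Hole 3 = (424, 419, -253), Hole 2→Hole 4 = (483, 307, -259).
Normal n = (Hole 2→Hole 3) × (Hole 2→Hole 4) = (-30850, -12383, -72209).
So ∂z/∂E = −n_x/n_z = −0.427232 and ∂z/∂N = −n_y/n_z = −0.171488.
Intercept c from Hole 2: 493 + 67.08 + 91.75 = 651.82.
At (76, 1307): z_contact = −32.47 − 224.14 + 651.82 = 395.22 m.
Depth below ground = 402.4 − 395.22 = 7.2 m.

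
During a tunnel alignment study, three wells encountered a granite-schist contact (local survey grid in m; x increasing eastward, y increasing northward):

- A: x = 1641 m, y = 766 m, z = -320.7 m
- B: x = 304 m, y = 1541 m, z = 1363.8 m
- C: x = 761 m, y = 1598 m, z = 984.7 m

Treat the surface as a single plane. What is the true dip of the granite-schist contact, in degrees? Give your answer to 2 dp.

47.53°

Let the plane be z = a·x + b·y + c.
B−A: −1337a + 775b = 1684.5;  C−A: −880a + 832b = 1305.4.
Solving gives a = −0.90575, b = 0.61099.
Gradient magnitude |∇z| = √(a² + b²) = √(0.82038 + 0.37331) = 1.09256.
True dip = arctan(1.09256) = 47.53°, dipping toward SE (azimuth ≈ 124°).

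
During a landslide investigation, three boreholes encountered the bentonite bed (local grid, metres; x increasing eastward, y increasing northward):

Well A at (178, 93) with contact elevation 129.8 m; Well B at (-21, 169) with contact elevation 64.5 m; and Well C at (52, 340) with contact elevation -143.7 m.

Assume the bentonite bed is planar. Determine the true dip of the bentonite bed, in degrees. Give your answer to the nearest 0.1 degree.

49.6°

Two edge vectors: Well A→Well B = (-199, 76, -65.3), Well A→Well C = (-126, 247, -273.5).
Normal n = (Well A→Well B) × (Well A→Well C) = (-4656.9, -46198.7, -39577).
So ∂z/∂x = −n_x/n_z = −0.11767 and ∂z/∂y = −n_y/n_z = −1.16731.
Gradient magnitude |∇z| = √(a² + b²) = √(0.01385 + 1.36262) = 1.17323.
True dip = arctan(1.17323) = 49.6°, dipping toward N (azimuth ≈ 006°).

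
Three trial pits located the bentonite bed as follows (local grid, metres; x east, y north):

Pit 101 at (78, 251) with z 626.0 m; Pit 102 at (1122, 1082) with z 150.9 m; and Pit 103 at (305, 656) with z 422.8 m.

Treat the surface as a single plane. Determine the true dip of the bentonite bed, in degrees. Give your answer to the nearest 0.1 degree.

24.5°

Let the plane be z = a·x + b·y + c.
Pit 102−Pit 101: 1044a + 831b = −475.1;  Pit 103−Pit 101: 227a + 405b = −203.2.
Solving gives a = −0.10059, b = −0.44535.
Gradient magnitude |∇z| = √(a² + b²) = √(0.01012 + 0.19834) = 0.45657.
True dip = arctan(0.45657) = 24.5°, dipping toward NNE (azimuth ≈ 013°).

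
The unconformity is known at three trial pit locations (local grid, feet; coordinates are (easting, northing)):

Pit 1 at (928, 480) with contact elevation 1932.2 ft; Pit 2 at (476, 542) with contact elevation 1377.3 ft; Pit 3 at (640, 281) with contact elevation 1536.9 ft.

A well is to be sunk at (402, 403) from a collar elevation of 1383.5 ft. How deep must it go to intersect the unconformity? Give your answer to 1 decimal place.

Let the plane be z = a·E + b·N + c.
Pit 2−Pit 1: −452a + 62b = −554.9;  Pit 3−Pit 1: −288a − 199b = −395.3.
Solving gives a = 1.25166, b = 0.17499.
Then c = 1932.2 − a·928 − b·480 = 686.67.
At (402, 403): z_contact = 503.17 + 70.52 + 686.67 = 1260.35 ft.
Depth below ground = 1383.5 − 1260.35 = 123.1 ft.

123.1 ft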